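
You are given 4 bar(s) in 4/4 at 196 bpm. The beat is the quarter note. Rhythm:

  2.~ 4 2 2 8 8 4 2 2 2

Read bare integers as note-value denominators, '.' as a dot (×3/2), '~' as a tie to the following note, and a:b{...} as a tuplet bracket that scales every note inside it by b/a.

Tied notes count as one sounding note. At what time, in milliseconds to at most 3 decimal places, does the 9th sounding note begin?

note 9 onset = 14b = 4285.714ms

1. 0.0ms @ 0 + 1224.49ms (4)
2. 1224.49ms @ 4 + 612.245ms (2)
3. 1836.735ms @ 6 + 612.245ms (2)
4. 2448.98ms @ 8 + 153.061ms (1/2)
5. 2602.041ms @ 17/2 + 153.061ms (1/2)
6. 2755.102ms @ 9 + 306.122ms (1)
7. 3061.224ms @ 10 + 612.245ms (2)
8. 3673.469ms @ 12 + 612.245ms (2)
9. 4285.714ms @ 14 + 612.245ms (2)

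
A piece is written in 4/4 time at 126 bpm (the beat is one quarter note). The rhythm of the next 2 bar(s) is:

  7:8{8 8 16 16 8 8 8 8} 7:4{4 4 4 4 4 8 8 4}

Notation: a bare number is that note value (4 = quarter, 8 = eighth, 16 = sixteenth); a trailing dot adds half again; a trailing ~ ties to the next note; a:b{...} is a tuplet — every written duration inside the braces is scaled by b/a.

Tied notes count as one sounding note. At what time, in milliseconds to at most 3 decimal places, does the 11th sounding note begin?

1. 0.0ms @ 0 + 272.109ms (4/7)
2. 272.109ms @ 4/7 + 272.109ms (4/7)
3. 544.218ms @ 8/7 + 136.054ms (2/7)
4. 680.272ms @ 10/7 + 136.054ms (2/7)
5. 816.327ms @ 12/7 + 272.109ms (4/7)
6. 1088.435ms @ 16/7 + 272.109ms (4/7)
7. 1360.544ms @ 20/7 + 272.109ms (4/7)
8. 1632.653ms @ 24/7 + 272.109ms (4/7)
9. 1904.762ms @ 4 + 272.109ms (4/7)
10. 2176.871ms @ 32/7 + 272.109ms (4/7)
11. 2448.98ms @ 36/7 + 272.109ms (4/7)
12. 2721.088ms @ 40/7 + 272.109ms (4/7)
13. 2993.197ms @ 44/7 + 272.109ms (4/7)
14. 3265.306ms @ 48/7 + 136.054ms (2/7)
15. 3401.361ms @ 50/7 + 136.054ms (2/7)
16. 3537.415ms @ 52/7 + 272.109ms (4/7)

note 11 onset = 36/7b = 2448.98ms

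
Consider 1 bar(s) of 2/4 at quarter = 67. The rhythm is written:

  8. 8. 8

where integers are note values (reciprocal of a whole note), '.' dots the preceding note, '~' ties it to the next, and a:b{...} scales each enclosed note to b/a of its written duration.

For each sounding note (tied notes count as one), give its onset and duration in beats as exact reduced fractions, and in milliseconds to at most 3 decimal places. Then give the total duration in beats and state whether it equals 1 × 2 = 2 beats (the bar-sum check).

1) 0.0ms=0b +671.642ms=3/4b
2) 671.642ms=3/4b +671.642ms=3/4b
3) 1343.284ms=3/2b +447.761ms=1/2b
Σ=2b of 2 (67bpm 2/4) — PASS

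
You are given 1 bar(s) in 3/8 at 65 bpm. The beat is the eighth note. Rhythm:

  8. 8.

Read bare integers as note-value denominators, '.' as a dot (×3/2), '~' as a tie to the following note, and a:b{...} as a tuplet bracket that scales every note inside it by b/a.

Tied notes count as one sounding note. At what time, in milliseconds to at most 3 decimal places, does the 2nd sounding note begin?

1. 0.0ms @ 0 + 1384.615ms (3/2)
2. 1384.615ms @ 3/2 + 1384.615ms (3/2)

note 2 onset = 3/2b = 1384.615ms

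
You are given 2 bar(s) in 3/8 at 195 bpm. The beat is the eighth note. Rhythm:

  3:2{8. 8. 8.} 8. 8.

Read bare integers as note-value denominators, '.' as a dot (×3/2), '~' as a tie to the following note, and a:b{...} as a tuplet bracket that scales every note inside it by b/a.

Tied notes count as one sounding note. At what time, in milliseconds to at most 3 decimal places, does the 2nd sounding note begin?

note 2 onset = 1b = 307.692ms

1. 0.0ms @ 0 + 307.692ms (1)
2. 307.692ms @ 1 + 307.692ms (1)
3. 615.385ms @ 2 + 307.692ms (1)
4. 923.077ms @ 3 + 461.538ms (3/2)
5. 1384.615ms @ 9/2 + 461.538ms (3/2)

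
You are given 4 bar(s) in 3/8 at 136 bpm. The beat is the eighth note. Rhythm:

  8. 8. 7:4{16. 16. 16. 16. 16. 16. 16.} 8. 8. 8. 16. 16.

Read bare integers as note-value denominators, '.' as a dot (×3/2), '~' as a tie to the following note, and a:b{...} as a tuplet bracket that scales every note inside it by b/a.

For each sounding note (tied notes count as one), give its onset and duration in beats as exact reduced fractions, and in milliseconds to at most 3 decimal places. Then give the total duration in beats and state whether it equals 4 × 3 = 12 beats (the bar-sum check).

1) 0.0ms=0b +661.765ms=3/2b
2) 661.765ms=3/2b +661.765ms=3/2b
3) 1323.529ms=3b +189.076ms=3/7b
4) 1512.605ms=24/7b +189.076ms=3/7b
5) 1701.681ms=27/7b +189.076ms=3/7b
6) 1890.756ms=30/7b +189.076ms=3/7b
7) 2079.832ms=33/7b +189.076ms=3/7b
8) 2268.908ms=36/7b +189.076ms=3/7b
9) 2457.983ms=39/7b +189.076ms=3/7b
10) 2647.059ms=6b +661.765ms=3/2b
11) 3308.824ms=15/2b +661.765ms=3/2b
12) 3970.588ms=9b +661.765ms=3/2b
13) 4632.353ms=21/2b +330.882ms=3/4b
14) 4963.235ms=45/4b +330.882ms=3/4b
Σ=12b of 12 (136bpm 3/8) — PASS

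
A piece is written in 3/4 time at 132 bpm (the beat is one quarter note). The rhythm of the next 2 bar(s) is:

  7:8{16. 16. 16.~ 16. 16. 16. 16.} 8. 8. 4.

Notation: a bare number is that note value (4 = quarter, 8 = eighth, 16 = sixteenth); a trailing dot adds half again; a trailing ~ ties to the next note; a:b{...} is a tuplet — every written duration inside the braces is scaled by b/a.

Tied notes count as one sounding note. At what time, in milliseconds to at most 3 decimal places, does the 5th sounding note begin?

1. 0.0ms @ 0 + 194.805ms (3/7)
2. 194.805ms @ 3/7 + 194.805ms (3/7)
3. 389.61ms @ 6/7 + 389.61ms (6/7)
4. 779.221ms @ 12/7 + 194.805ms (3/7)
5. 974.026ms @ 15/7 + 194.805ms (3/7)
6. 1168.831ms @ 18/7 + 194.805ms (3/7)
7. 1363.636ms @ 3 + 340.909ms (3/4)
8. 1704.545ms @ 15/4 + 340.909ms (3/4)
9. 2045.455ms @ 9/2 + 681.818ms (3/2)

note 5 onset = 15/7b = 974.026ms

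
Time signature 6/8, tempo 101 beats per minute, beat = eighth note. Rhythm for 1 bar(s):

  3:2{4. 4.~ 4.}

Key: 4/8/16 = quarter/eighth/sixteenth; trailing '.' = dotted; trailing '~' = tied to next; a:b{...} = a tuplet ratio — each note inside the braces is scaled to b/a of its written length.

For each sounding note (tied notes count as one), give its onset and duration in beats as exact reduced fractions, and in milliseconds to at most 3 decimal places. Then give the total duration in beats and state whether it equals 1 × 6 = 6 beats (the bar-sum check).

1) 0.0ms=0b +1188.119ms=2b
2) 1188.119ms=2b +2376.238ms=4b
Σ=6b of 6 (101bpm 6/8) — PASS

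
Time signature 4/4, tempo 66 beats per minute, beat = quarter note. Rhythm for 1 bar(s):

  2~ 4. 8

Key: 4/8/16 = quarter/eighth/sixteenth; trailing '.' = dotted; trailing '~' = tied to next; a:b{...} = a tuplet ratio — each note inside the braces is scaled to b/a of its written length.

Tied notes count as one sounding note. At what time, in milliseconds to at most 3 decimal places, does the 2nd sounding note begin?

1. 0.0ms @ 0 + 3181.818ms (7/2)
2. 3181.818ms @ 7/2 + 454.545ms (1/2)

note 2 onset = 7/2b = 3181.818ms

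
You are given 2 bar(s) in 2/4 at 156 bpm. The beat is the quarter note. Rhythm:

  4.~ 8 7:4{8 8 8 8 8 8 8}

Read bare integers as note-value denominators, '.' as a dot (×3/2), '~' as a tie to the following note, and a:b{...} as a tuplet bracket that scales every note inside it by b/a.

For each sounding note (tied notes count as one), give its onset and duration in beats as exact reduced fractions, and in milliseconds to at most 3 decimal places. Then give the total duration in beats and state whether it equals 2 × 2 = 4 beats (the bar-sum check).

1) 0.0ms=0b +769.231ms=2b
2) 769.231ms=2b +109.89ms=2/7b
3) 879.121ms=16/7b +109.89ms=2/7b
4) 989.011ms=18/7b +109.89ms=2/7b
5) 1098.901ms=20/7b +109.89ms=2/7b
6) 1208.791ms=22/7b +109.89ms=2/7b
7) 1318.681ms=24/7b +109.89ms=2/7b
8) 1428.571ms=26/7b +109.89ms=2/7b
Σ=4b of 4 (156bpm 2/4) — PASS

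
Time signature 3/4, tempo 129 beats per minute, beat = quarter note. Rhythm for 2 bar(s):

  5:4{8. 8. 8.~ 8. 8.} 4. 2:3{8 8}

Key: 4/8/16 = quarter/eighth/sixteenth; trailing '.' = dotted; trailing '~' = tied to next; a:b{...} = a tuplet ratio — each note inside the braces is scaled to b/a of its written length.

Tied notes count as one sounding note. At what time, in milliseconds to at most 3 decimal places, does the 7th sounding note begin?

1. 0.0ms @ 0 + 279.07ms (3/5)
2. 279.07ms @ 3/5 + 279.07ms (3/5)
3. 558.14ms @ 6/5 + 558.14ms (6/5)
4. 1116.279ms @ 12/5 + 279.07ms (3/5)
5. 1395.349ms @ 3 + 697.674ms (3/2)
6. 2093.023ms @ 9/2 + 348.837ms (3/4)
7. 2441.86ms @ 21/4 + 348.837ms (3/4)

note 7 onset = 21/4b = 2441.86ms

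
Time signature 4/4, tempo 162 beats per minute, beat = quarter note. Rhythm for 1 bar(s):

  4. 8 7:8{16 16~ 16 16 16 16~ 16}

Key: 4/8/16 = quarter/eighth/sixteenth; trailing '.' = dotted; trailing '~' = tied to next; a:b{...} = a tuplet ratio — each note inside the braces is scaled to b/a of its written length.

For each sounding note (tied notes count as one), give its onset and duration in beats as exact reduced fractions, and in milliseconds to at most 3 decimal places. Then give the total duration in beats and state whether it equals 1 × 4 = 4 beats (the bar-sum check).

1) 0.0ms=0b +555.556ms=3/2b
2) 555.556ms=3/2b +185.185ms=1/2b
3) 740.741ms=2b +105.82ms=2/7b
4) 846.561ms=16/7b +211.64ms=4/7b
5) 1058.201ms=20/7b +105.82ms=2/7b
6) 1164.021ms=22/7b +105.82ms=2/7b
7) 1269.841ms=24/7b +211.64ms=4/7b
Σ=4b of 4 (162bpm 4/4) — PASS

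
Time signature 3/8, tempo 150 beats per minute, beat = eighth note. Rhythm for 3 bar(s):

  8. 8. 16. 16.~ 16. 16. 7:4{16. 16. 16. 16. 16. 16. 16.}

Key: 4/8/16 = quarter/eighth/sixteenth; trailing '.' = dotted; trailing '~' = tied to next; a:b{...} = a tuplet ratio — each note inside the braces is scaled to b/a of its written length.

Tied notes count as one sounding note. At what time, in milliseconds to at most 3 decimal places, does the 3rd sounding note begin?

note 3 onset = 3b = 1200.0ms

1. 0.0ms @ 0 + 600.0ms (3/2)
2. 600.0ms @ 3/2 + 600.0ms (3/2)
3. 1200.0ms @ 3 + 300.0ms (3/4)
4. 1500.0ms @ 15/4 + 600.0ms (3/2)
5. 2100.0ms @ 21/4 + 300.0ms (3/4)
6. 2400.0ms @ 6 + 171.429ms (3/7)
7. 2571.429ms @ 45/7 + 171.429ms (3/7)
8. 2742.857ms @ 48/7 + 171.429ms (3/7)
9. 2914.286ms @ 51/7 + 171.429ms (3/7)
10. 3085.714ms @ 54/7 + 171.429ms (3/7)
11. 3257.143ms @ 57/7 + 171.429ms (3/7)
12. 3428.571ms @ 60/7 + 171.429ms (3/7)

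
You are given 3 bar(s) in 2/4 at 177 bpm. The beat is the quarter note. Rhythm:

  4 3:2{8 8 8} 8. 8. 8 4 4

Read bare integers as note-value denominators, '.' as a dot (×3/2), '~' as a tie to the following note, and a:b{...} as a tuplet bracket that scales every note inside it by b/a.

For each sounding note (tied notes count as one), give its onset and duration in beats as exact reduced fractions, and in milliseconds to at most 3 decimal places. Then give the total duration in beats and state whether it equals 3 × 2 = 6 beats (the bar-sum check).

1) 0.0ms=0b +338.983ms=1b
2) 338.983ms=1b +112.994ms=1/3b
3) 451.977ms=4/3b +112.994ms=1/3b
4) 564.972ms=5/3b +112.994ms=1/3b
5) 677.966ms=2b +254.237ms=3/4b
6) 932.203ms=11/4b +254.237ms=3/4b
7) 1186.441ms=7/2b +169.492ms=1/2b
8) 1355.932ms=4b +338.983ms=1b
9) 1694.915ms=5b +338.983ms=1b
Σ=6b of 6 (177bpm 2/4) — PASS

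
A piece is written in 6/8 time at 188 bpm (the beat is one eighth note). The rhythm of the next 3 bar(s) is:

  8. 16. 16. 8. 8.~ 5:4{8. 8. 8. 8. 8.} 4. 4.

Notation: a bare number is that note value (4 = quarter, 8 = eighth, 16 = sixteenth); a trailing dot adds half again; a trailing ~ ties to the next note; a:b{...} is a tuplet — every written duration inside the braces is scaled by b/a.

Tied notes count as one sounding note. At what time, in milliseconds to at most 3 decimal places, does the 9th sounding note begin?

note 9 onset = 54/5b = 3446.809ms

1. 0.0ms @ 0 + 478.723ms (3/2)
2. 478.723ms @ 3/2 + 239.362ms (3/4)
3. 718.085ms @ 9/4 + 239.362ms (3/4)
4. 957.447ms @ 3 + 478.723ms (3/2)
5. 1436.17ms @ 9/2 + 861.702ms (27/10)
6. 2297.872ms @ 36/5 + 382.979ms (6/5)
7. 2680.851ms @ 42/5 + 382.979ms (6/5)
8. 3063.83ms @ 48/5 + 382.979ms (6/5)
9. 3446.809ms @ 54/5 + 382.979ms (6/5)
10. 3829.787ms @ 12 + 957.447ms (3)
11. 4787.234ms @ 15 + 957.447ms (3)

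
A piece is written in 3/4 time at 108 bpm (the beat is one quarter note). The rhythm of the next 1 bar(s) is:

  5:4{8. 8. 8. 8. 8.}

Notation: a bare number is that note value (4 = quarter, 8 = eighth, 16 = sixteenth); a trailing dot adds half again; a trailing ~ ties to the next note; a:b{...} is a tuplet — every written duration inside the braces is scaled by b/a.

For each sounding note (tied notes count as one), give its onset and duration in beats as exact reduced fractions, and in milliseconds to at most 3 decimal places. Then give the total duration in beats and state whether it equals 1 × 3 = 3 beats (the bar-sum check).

1) 0.0ms=0b +333.333ms=3/5b
2) 333.333ms=3/5b +333.333ms=3/5b
3) 666.667ms=6/5b +333.333ms=3/5b
4) 1000.0ms=9/5b +333.333ms=3/5b
5) 1333.333ms=12/5b +333.333ms=3/5b
Σ=3b of 3 (108bpm 3/4) — PASS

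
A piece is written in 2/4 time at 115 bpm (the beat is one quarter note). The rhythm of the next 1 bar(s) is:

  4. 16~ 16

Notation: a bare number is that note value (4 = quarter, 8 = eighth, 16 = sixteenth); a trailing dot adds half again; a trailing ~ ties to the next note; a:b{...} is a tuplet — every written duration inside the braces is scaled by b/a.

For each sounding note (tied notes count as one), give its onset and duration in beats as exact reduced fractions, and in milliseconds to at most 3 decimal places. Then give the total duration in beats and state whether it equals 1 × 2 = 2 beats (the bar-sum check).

1) 0.0ms=0b +782.609ms=3/2b
2) 782.609ms=3/2b +260.87ms=1/2b
Σ=2b of 2 (115bpm 2/4) — PASS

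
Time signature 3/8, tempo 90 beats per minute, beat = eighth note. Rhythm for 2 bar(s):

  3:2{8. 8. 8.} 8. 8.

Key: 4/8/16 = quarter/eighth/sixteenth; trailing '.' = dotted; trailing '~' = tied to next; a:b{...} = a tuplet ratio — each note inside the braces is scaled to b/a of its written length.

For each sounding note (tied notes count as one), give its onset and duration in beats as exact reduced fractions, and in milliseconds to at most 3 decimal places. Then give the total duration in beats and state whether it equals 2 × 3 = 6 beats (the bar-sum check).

1) 0.0ms=0b +666.667ms=1b
2) 666.667ms=1b +666.667ms=1b
3) 1333.333ms=2b +666.667ms=1b
4) 2000.0ms=3b +1000.0ms=3/2b
5) 3000.0ms=9/2b +1000.0ms=3/2b
Σ=6b of 6 (90bpm 3/8) — PASS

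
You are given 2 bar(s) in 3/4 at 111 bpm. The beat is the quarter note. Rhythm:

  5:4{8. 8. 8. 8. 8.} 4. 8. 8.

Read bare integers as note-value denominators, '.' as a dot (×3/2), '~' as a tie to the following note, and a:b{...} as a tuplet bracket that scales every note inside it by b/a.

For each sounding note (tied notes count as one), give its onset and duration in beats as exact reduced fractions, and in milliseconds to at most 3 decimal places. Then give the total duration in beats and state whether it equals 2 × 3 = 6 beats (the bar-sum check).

1) 0.0ms=0b +324.324ms=3/5b
2) 324.324ms=3/5b +324.324ms=3/5b
3) 648.649ms=6/5b +324.324ms=3/5b
4) 972.973ms=9/5b +324.324ms=3/5b
5) 1297.297ms=12/5b +324.324ms=3/5b
6) 1621.622ms=3b +810.811ms=3/2b
7) 2432.432ms=9/2b +405.405ms=3/4b
8) 2837.838ms=21/4b +405.405ms=3/4b
Σ=6b of 6 (111bpm 3/4) — PASS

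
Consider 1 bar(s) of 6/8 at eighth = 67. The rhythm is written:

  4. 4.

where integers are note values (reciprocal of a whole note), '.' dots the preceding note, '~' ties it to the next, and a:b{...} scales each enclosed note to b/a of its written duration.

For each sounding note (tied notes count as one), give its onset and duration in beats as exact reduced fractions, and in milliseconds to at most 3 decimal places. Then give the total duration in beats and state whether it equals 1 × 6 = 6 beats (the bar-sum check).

1) 0.0ms=0b +2686.567ms=3b
2) 2686.567ms=3b +2686.567ms=3b
Σ=6b of 6 (67bpm 6/8) — PASS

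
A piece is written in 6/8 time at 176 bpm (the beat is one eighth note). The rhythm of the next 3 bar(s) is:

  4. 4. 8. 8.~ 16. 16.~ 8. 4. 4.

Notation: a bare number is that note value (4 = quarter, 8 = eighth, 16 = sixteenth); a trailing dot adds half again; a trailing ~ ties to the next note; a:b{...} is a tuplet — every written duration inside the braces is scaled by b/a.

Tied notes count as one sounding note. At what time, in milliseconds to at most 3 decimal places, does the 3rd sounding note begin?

note 3 onset = 6b = 2045.455ms

1. 0.0ms @ 0 + 1022.727ms (3)
2. 1022.727ms @ 3 + 1022.727ms (3)
3. 2045.455ms @ 6 + 511.364ms (3/2)
4. 2556.818ms @ 15/2 + 767.045ms (9/4)
5. 3323.864ms @ 39/4 + 767.045ms (9/4)
6. 4090.909ms @ 12 + 1022.727ms (3)
7. 5113.636ms @ 15 + 1022.727ms (3)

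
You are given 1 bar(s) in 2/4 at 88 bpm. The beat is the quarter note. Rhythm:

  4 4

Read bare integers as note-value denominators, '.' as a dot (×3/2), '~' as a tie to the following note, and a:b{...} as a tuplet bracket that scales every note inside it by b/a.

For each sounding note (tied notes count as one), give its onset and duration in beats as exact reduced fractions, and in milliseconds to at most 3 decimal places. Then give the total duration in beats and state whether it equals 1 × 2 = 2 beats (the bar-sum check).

1) 0.0ms=0b +681.818ms=1b
2) 681.818ms=1b +681.818ms=1b
Σ=2b of 2 (88bpm 2/4) — PASS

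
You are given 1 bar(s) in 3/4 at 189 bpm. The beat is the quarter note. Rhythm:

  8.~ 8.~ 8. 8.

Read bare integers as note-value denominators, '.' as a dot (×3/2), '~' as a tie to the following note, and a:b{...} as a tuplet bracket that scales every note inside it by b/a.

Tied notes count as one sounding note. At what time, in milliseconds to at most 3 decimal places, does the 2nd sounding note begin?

note 2 onset = 9/4b = 714.286ms

1. 0.0ms @ 0 + 714.286ms (9/4)
2. 714.286ms @ 9/4 + 238.095ms (3/4)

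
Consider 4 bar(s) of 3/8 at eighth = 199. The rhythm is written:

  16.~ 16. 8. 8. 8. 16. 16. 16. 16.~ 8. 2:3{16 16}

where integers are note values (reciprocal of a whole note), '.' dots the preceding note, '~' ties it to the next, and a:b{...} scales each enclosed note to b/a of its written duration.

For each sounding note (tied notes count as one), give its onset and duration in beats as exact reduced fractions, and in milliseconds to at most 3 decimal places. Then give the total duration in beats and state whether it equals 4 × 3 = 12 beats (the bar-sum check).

1) 0.0ms=0b +452.261ms=3/2b
2) 452.261ms=3/2b +452.261ms=3/2b
3) 904.523ms=3b +452.261ms=3/2b
4) 1356.784ms=9/2b +452.261ms=3/2b
5) 1809.045ms=6b +226.131ms=3/4b
6) 2035.176ms=27/4b +226.131ms=3/4b
7) 2261.307ms=15/2b +226.131ms=3/4b
8) 2487.437ms=33/4b +678.392ms=9/4b
9) 3165.829ms=21/2b +226.131ms=3/4b
10) 3391.96ms=45/4b +226.131ms=3/4b
Σ=12b of 12 (199bpm 3/8) — PASS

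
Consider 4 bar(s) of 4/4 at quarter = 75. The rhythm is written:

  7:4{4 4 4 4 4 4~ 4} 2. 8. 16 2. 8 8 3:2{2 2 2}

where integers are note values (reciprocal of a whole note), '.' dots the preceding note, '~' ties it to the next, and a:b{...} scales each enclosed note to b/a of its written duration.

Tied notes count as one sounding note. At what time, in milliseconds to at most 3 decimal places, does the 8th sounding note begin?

note 8 onset = 7b = 5600.0ms

1. 0.0ms @ 0 + 457.143ms (4/7)
2. 457.143ms @ 4/7 + 457.143ms (4/7)
3. 914.286ms @ 8/7 + 457.143ms (4/7)
4. 1371.429ms @ 12/7 + 457.143ms (4/7)
5. 1828.571ms @ 16/7 + 457.143ms (4/7)
6. 2285.714ms @ 20/7 + 914.286ms (8/7)
7. 3200.0ms @ 4 + 2400.0ms (3)
8. 5600.0ms @ 7 + 600.0ms (3/4)
9. 6200.0ms @ 31/4 + 200.0ms (1/4)
10. 6400.0ms @ 8 + 2400.0ms (3)
11. 8800.0ms @ 11 + 400.0ms (1/2)
12. 9200.0ms @ 23/2 + 400.0ms (1/2)
13. 9600.0ms @ 12 + 1066.667ms (4/3)
14. 10666.667ms @ 40/3 + 1066.667ms (4/3)
15. 11733.333ms @ 44/3 + 1066.667ms (4/3)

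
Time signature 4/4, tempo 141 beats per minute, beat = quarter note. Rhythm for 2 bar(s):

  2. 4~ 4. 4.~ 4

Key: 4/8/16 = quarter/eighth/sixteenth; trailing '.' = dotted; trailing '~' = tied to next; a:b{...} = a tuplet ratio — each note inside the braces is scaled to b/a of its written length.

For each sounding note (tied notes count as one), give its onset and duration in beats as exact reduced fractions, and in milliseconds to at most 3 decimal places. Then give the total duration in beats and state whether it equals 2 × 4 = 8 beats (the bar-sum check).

1) 0.0ms=0b +1276.596ms=3b
2) 1276.596ms=3b +1063.83ms=5/2b
3) 2340.426ms=11/2b +1063.83ms=5/2b
Σ=8b of 8 (141bpm 4/4) — PASS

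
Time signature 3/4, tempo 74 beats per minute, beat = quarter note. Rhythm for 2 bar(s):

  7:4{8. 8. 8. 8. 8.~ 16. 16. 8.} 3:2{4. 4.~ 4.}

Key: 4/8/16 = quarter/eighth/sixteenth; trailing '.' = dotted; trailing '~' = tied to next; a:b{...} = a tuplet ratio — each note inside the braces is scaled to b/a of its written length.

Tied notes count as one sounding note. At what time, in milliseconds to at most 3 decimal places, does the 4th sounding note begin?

note 4 onset = 9/7b = 1042.471ms

1. 0.0ms @ 0 + 347.49ms (3/7)
2. 347.49ms @ 3/7 + 347.49ms (3/7)
3. 694.981ms @ 6/7 + 347.49ms (3/7)
4. 1042.471ms @ 9/7 + 347.49ms (3/7)
5. 1389.961ms @ 12/7 + 521.236ms (9/14)
6. 1911.197ms @ 33/14 + 173.745ms (3/14)
7. 2084.942ms @ 18/7 + 347.49ms (3/7)
8. 2432.432ms @ 3 + 810.811ms (1)
9. 3243.243ms @ 4 + 1621.622ms (2)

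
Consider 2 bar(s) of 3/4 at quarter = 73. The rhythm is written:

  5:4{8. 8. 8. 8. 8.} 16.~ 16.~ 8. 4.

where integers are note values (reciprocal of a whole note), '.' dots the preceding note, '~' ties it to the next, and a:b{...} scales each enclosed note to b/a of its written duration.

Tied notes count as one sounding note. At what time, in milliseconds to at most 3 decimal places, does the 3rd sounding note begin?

1. 0.0ms @ 0 + 493.151ms (3/5)
2. 493.151ms @ 3/5 + 493.151ms (3/5)
3. 986.301ms @ 6/5 + 493.151ms (3/5)
4. 1479.452ms @ 9/5 + 493.151ms (3/5)
5. 1972.603ms @ 12/5 + 493.151ms (3/5)
6. 2465.753ms @ 3 + 1232.877ms (3/2)
7. 3698.63ms @ 9/2 + 1232.877ms (3/2)

note 3 onset = 6/5b = 986.301ms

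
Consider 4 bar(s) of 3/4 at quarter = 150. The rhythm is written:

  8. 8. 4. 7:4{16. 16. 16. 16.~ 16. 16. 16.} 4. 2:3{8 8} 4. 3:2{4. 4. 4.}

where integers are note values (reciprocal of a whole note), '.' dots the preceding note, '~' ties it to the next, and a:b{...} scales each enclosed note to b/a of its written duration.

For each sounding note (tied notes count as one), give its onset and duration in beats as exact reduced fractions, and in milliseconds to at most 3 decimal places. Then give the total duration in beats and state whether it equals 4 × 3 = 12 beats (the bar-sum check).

1) 0.0ms=0b +300.0ms=3/4b
2) 300.0ms=3/4b +300.0ms=3/4b
3) 600.0ms=3/2b +600.0ms=3/2b
4) 1200.0ms=3b +85.714ms=3/14b
5) 1285.714ms=45/14b +85.714ms=3/14b
6) 1371.429ms=24/7b +85.714ms=3/14b
7) 1457.143ms=51/14b +171.429ms=3/7b
8) 1628.571ms=57/14b +85.714ms=3/14b
9) 1714.286ms=30/7b +85.714ms=3/14b
10) 1800.0ms=9/2b +600.0ms=3/2b
11) 2400.0ms=6b +300.0ms=3/4b
12) 2700.0ms=27/4b +300.0ms=3/4b
13) 3000.0ms=15/2b +600.0ms=3/2b
14) 3600.0ms=9b +400.0ms=1b
15) 4000.0ms=10b +400.0ms=1b
16) 4400.0ms=11b +400.0ms=1b
Σ=12b of 12 (150bpm 3/4) — PASS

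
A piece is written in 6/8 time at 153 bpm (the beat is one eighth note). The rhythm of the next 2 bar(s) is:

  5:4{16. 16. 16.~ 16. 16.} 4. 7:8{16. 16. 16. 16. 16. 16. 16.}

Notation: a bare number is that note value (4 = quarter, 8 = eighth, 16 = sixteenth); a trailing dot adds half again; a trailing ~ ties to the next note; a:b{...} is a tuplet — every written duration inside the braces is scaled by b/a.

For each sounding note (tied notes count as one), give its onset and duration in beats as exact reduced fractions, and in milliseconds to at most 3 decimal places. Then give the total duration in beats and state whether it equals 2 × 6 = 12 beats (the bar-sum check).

1) 0.0ms=0b +235.294ms=3/5b
2) 235.294ms=3/5b +235.294ms=3/5b
3) 470.588ms=6/5b +470.588ms=6/5b
4) 941.176ms=12/5b +235.294ms=3/5b
5) 1176.471ms=3b +1176.471ms=3b
6) 2352.941ms=6b +336.134ms=6/7b
7) 2689.076ms=48/7b +336.134ms=6/7b
8) 3025.21ms=54/7b +336.134ms=6/7b
9) 3361.345ms=60/7b +336.134ms=6/7b
10) 3697.479ms=66/7b +336.134ms=6/7b
11) 4033.613ms=72/7b +336.134ms=6/7b
12) 4369.748ms=78/7b +336.134ms=6/7b
Σ=12b of 12 (153bpm 6/8) — PASS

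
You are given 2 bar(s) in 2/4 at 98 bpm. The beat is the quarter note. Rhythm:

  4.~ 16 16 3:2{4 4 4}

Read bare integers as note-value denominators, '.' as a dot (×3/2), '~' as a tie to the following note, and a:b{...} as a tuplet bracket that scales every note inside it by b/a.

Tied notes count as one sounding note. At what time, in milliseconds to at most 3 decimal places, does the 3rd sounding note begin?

note 3 onset = 2b = 1224.49ms

1. 0.0ms @ 0 + 1071.429ms (7/4)
2. 1071.429ms @ 7/4 + 153.061ms (1/4)
3. 1224.49ms @ 2 + 408.163ms (2/3)
4. 1632.653ms @ 8/3 + 408.163ms (2/3)
5. 2040.816ms @ 10/3 + 408.163ms (2/3)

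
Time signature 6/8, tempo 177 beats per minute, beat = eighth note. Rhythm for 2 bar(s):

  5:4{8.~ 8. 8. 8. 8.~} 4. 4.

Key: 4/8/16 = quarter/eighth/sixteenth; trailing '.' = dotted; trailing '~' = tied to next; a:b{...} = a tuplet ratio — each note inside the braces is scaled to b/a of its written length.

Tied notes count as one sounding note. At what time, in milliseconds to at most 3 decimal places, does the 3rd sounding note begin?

note 3 onset = 18/5b = 1220.339ms

1. 0.0ms @ 0 + 813.559ms (12/5)
2. 813.559ms @ 12/5 + 406.78ms (6/5)
3. 1220.339ms @ 18/5 + 406.78ms (6/5)
4. 1627.119ms @ 24/5 + 1423.729ms (21/5)
5. 3050.847ms @ 9 + 1016.949ms (3)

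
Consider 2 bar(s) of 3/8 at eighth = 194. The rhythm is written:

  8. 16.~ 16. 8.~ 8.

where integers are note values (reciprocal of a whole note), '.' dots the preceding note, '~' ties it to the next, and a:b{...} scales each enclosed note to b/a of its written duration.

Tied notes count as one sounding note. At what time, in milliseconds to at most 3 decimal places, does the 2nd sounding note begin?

1. 0.0ms @ 0 + 463.918ms (3/2)
2. 463.918ms @ 3/2 + 463.918ms (3/2)
3. 927.835ms @ 3 + 927.835ms (3)

note 2 onset = 3/2b = 463.918ms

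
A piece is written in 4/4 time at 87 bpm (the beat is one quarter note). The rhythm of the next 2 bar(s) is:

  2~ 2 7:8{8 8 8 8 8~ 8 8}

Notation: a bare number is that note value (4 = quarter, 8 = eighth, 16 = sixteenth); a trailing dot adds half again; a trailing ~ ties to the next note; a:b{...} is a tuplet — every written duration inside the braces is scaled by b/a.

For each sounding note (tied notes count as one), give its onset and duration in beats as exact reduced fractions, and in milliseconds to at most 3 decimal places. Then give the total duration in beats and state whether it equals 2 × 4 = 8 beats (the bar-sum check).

1) 0.0ms=0b +2758.621ms=4b
2) 2758.621ms=4b +394.089ms=4/7b
3) 3152.709ms=32/7b +394.089ms=4/7b
4) 3546.798ms=36/7b +394.089ms=4/7b
5) 3940.887ms=40/7b +394.089ms=4/7b
6) 4334.975ms=44/7b +788.177ms=8/7b
7) 5123.153ms=52/7b +394.089ms=4/7b
Σ=8b of 8 (87bpm 4/4) — PASS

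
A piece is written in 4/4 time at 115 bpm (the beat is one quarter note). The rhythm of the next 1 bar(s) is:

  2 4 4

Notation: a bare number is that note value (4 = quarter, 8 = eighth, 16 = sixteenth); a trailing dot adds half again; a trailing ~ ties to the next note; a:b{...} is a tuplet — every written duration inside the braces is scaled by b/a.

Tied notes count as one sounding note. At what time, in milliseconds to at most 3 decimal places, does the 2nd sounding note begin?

1. 0.0ms @ 0 + 1043.478ms (2)
2. 1043.478ms @ 2 + 521.739ms (1)
3. 1565.217ms @ 3 + 521.739ms (1)

note 2 onset = 2b = 1043.478ms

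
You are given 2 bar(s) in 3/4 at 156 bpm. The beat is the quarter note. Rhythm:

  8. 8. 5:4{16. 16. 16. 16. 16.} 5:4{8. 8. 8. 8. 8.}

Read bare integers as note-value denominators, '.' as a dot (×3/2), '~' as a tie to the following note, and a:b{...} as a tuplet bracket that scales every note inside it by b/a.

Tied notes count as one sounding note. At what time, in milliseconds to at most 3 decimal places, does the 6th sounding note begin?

note 6 onset = 12/5b = 923.077ms

1. 0.0ms @ 0 + 288.462ms (3/4)
2. 288.462ms @ 3/4 + 288.462ms (3/4)
3. 576.923ms @ 3/2 + 115.385ms (3/10)
4. 692.308ms @ 9/5 + 115.385ms (3/10)
5. 807.692ms @ 21/10 + 115.385ms (3/10)
6. 923.077ms @ 12/5 + 115.385ms (3/10)
7. 1038.462ms @ 27/10 + 115.385ms (3/10)
8. 1153.846ms @ 3 + 230.769ms (3/5)
9. 1384.615ms @ 18/5 + 230.769ms (3/5)
10. 1615.385ms @ 21/5 + 230.769ms (3/5)
11. 1846.154ms @ 24/5 + 230.769ms (3/5)
12. 2076.923ms @ 27/5 + 230.769ms (3/5)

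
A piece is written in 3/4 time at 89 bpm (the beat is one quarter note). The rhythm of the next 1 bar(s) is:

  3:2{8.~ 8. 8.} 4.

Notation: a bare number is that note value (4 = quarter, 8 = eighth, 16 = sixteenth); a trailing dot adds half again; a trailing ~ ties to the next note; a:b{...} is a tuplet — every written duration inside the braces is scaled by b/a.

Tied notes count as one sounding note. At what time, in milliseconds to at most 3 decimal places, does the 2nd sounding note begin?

note 2 onset = 1b = 674.157ms

1. 0.0ms @ 0 + 674.157ms (1)
2. 674.157ms @ 1 + 337.079ms (1/2)
3. 1011.236ms @ 3/2 + 1011.236ms (3/2)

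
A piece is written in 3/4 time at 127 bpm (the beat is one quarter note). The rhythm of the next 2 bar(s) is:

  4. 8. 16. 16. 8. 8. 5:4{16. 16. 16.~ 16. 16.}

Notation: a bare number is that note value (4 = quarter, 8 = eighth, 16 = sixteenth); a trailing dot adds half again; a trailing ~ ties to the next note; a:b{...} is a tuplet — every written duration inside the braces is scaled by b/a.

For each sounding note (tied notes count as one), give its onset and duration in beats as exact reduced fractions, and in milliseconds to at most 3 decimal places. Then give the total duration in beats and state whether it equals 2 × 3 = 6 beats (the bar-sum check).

1) 0.0ms=0b +708.661ms=3/2b
2) 708.661ms=3/2b +354.331ms=3/4b
3) 1062.992ms=9/4b +177.165ms=3/8b
4) 1240.157ms=21/8b +177.165ms=3/8b
5) 1417.323ms=3b +354.331ms=3/4b
6) 1771.654ms=15/4b +354.331ms=3/4b
7) 2125.984ms=9/2b +141.732ms=3/10b
8) 2267.717ms=24/5b +141.732ms=3/10b
9) 2409.449ms=51/10b +283.465ms=3/5b
10) 2692.913ms=57/10b +141.732ms=3/10b
Σ=6b of 6 (127bpm 3/4) — PASS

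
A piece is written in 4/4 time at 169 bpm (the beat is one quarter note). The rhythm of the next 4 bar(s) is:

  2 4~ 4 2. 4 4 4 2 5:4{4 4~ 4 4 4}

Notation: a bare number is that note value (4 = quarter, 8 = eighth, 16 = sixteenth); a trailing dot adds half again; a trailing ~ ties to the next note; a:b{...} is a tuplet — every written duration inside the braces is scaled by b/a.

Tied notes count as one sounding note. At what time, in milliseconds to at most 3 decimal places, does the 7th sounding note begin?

note 7 onset = 10b = 3550.296ms

1. 0.0ms @ 0 + 710.059ms (2)
2. 710.059ms @ 2 + 710.059ms (2)
3. 1420.118ms @ 4 + 1065.089ms (3)
4. 2485.207ms @ 7 + 355.03ms (1)
5. 2840.237ms @ 8 + 355.03ms (1)
6. 3195.266ms @ 9 + 355.03ms (1)
7. 3550.296ms @ 10 + 710.059ms (2)
8. 4260.355ms @ 12 + 284.024ms (4/5)
9. 4544.379ms @ 64/5 + 568.047ms (8/5)
10. 5112.426ms @ 72/5 + 284.024ms (4/5)
11. 5396.45ms @ 76/5 + 284.024ms (4/5)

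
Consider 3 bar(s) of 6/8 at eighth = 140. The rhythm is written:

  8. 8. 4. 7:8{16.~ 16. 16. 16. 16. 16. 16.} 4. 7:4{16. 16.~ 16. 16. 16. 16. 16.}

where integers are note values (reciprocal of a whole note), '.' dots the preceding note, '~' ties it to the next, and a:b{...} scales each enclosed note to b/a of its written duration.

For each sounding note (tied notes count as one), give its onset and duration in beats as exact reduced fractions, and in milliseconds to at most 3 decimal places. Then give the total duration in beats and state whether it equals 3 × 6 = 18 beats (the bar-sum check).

1) 0.0ms=0b +642.857ms=3/2b
2) 642.857ms=3/2b +642.857ms=3/2b
3) 1285.714ms=3b +1285.714ms=3b
4) 2571.429ms=6b +734.694ms=12/7b
5) 3306.122ms=54/7b +367.347ms=6/7b
6) 3673.469ms=60/7b +367.347ms=6/7b
7) 4040.816ms=66/7b +367.347ms=6/7b
8) 4408.163ms=72/7b +367.347ms=6/7b
9) 4775.51ms=78/7b +367.347ms=6/7b
10) 5142.857ms=12b +1285.714ms=3b
11) 6428.571ms=15b +183.673ms=3/7b
12) 6612.245ms=108/7b +367.347ms=6/7b
13) 6979.592ms=114/7b +183.673ms=3/7b
14) 7163.265ms=117/7b +183.673ms=3/7b
15) 7346.939ms=120/7b +183.673ms=3/7b
16) 7530.612ms=123/7b +183.673ms=3/7b
Σ=18b of 18 (140bpm 6/8) — PASS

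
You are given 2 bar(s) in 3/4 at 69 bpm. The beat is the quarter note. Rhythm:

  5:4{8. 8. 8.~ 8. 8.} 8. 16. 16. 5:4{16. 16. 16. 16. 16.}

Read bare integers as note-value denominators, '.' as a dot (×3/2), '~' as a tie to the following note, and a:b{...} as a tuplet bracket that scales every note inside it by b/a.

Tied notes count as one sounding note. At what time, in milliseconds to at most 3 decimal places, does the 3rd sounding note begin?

1. 0.0ms @ 0 + 521.739ms (3/5)
2. 521.739ms @ 3/5 + 521.739ms (3/5)
3. 1043.478ms @ 6/5 + 1043.478ms (6/5)
4. 2086.957ms @ 12/5 + 521.739ms (3/5)
5. 2608.696ms @ 3 + 652.174ms (3/4)
6. 3260.87ms @ 15/4 + 326.087ms (3/8)
7. 3586.957ms @ 33/8 + 326.087ms (3/8)
8. 3913.043ms @ 9/2 + 260.87ms (3/10)
9. 4173.913ms @ 24/5 + 260.87ms (3/10)
10. 4434.783ms @ 51/10 + 260.87ms (3/10)
11. 4695.652ms @ 27/5 + 260.87ms (3/10)
12. 4956.522ms @ 57/10 + 260.87ms (3/10)

note 3 onset = 6/5b = 1043.478ms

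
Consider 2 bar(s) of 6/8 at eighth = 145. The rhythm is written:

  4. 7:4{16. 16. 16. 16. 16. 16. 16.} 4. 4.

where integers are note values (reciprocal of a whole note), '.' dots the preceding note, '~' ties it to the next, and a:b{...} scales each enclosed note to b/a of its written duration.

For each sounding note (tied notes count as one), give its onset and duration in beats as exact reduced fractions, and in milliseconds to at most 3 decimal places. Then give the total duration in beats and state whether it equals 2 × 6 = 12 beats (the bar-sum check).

1) 0.0ms=0b +1241.379ms=3b
2) 1241.379ms=3b +177.34ms=3/7b
3) 1418.719ms=24/7b +177.34ms=3/7b
4) 1596.059ms=27/7b +177.34ms=3/7b
5) 1773.399ms=30/7b +177.34ms=3/7b
6) 1950.739ms=33/7b +177.34ms=3/7b
7) 2128.079ms=36/7b +177.34ms=3/7b
8) 2305.419ms=39/7b +177.34ms=3/7b
9) 2482.759ms=6b +1241.379ms=3b
10) 3724.138ms=9b +1241.379ms=3b
Σ=12b of 12 (145bpm 6/8) — PASS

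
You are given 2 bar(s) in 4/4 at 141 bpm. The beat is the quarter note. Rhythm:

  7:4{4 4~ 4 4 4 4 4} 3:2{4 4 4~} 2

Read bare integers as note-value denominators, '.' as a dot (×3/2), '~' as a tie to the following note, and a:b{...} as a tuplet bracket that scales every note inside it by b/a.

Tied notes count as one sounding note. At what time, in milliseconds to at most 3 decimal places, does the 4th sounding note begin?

1. 0.0ms @ 0 + 243.161ms (4/7)
2. 243.161ms @ 4/7 + 486.322ms (8/7)
3. 729.483ms @ 12/7 + 243.161ms (4/7)
4. 972.644ms @ 16/7 + 243.161ms (4/7)
5. 1215.805ms @ 20/7 + 243.161ms (4/7)
6. 1458.967ms @ 24/7 + 243.161ms (4/7)
7. 1702.128ms @ 4 + 283.688ms (2/3)
8. 1985.816ms @ 14/3 + 283.688ms (2/3)
9. 2269.504ms @ 16/3 + 1134.752ms (8/3)

note 4 onset = 16/7b = 972.644ms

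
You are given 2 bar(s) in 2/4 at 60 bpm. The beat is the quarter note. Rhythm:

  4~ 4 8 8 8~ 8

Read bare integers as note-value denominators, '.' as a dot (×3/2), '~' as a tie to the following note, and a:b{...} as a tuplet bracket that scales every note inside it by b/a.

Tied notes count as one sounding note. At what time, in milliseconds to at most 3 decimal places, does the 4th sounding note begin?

note 4 onset = 3b = 3000.0ms

1. 0.0ms @ 0 + 2000.0ms (2)
2. 2000.0ms @ 2 + 500.0ms (1/2)
3. 2500.0ms @ 5/2 + 500.0ms (1/2)
4. 3000.0ms @ 3 + 1000.0ms (1)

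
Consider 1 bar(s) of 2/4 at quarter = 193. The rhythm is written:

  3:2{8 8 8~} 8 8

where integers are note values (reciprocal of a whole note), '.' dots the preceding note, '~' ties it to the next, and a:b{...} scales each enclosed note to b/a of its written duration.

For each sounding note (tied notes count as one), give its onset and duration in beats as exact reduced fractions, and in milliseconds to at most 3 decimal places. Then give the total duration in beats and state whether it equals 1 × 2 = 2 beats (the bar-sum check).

1) 0.0ms=0b +103.627ms=1/3b
2) 103.627ms=1/3b +103.627ms=1/3b
3) 207.254ms=2/3b +259.067ms=5/6b
4) 466.321ms=3/2b +155.44ms=1/2b
Σ=2b of 2 (193bpm 2/4) — PASS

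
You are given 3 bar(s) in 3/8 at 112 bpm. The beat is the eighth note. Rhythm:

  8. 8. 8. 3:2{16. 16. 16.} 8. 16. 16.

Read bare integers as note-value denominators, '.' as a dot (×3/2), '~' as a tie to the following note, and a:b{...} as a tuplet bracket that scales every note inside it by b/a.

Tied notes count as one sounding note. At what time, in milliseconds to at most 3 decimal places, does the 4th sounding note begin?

1. 0.0ms @ 0 + 803.571ms (3/2)
2. 803.571ms @ 3/2 + 803.571ms (3/2)
3. 1607.143ms @ 3 + 803.571ms (3/2)
4. 2410.714ms @ 9/2 + 267.857ms (1/2)
5. 2678.571ms @ 5 + 267.857ms (1/2)
6. 2946.429ms @ 11/2 + 267.857ms (1/2)
7. 3214.286ms @ 6 + 803.571ms (3/2)
8. 4017.857ms @ 15/2 + 401.786ms (3/4)
9. 4419.643ms @ 33/4 + 401.786ms (3/4)

note 4 onset = 9/2b = 2410.714ms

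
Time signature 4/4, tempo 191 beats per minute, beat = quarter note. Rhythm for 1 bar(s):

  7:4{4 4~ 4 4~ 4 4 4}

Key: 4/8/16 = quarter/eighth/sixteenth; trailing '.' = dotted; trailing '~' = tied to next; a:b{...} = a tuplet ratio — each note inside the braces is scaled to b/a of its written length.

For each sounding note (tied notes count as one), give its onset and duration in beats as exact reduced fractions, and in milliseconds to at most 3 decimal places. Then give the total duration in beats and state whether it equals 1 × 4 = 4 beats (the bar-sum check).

1) 0.0ms=0b +179.506ms=4/7b
2) 179.506ms=4/7b +359.013ms=8/7b
3) 538.519ms=12/7b +359.013ms=8/7b
4) 897.532ms=20/7b +179.506ms=4/7b
5) 1077.038ms=24/7b +179.506ms=4/7b
Σ=4b of 4 (191bpm 4/4) — PASS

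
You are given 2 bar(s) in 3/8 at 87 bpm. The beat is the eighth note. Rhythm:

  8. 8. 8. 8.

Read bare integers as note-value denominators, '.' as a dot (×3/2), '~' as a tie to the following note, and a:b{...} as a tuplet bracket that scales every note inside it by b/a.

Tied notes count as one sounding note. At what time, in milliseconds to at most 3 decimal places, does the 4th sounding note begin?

note 4 onset = 9/2b = 3103.448ms

1. 0.0ms @ 0 + 1034.483ms (3/2)
2. 1034.483ms @ 3/2 + 1034.483ms (3/2)
3. 2068.966ms @ 3 + 1034.483ms (3/2)
4. 3103.448ms @ 9/2 + 1034.483ms (3/2)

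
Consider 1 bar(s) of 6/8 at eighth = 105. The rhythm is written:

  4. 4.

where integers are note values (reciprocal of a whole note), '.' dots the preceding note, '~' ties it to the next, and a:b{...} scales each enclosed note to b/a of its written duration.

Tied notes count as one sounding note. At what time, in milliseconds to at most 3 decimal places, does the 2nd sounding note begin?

note 2 onset = 3b = 1714.286ms

1. 0.0ms @ 0 + 1714.286ms (3)
2. 1714.286ms @ 3 + 1714.286ms (3)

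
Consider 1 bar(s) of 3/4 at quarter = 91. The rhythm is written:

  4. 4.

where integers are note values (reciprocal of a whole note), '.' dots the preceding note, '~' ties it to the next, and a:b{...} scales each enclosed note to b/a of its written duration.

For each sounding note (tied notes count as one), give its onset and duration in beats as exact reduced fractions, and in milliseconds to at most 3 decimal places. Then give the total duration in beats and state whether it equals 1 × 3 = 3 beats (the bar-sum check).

1) 0.0ms=0b +989.011ms=3/2b
2) 989.011ms=3/2b +989.011ms=3/2b
Σ=3b of 3 (91bpm 3/4) — PASS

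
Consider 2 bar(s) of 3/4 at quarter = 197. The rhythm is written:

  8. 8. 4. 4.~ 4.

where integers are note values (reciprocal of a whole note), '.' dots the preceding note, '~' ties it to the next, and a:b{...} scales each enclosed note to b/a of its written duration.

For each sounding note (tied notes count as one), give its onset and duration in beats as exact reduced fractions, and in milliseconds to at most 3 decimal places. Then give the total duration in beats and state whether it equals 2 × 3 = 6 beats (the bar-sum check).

1) 0.0ms=0b +228.426ms=3/4b
2) 228.426ms=3/4b +228.426ms=3/4b
3) 456.853ms=3/2b +456.853ms=3/2b
4) 913.706ms=3b +913.706ms=3b
Σ=6b of 6 (197bpm 3/4) — PASS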